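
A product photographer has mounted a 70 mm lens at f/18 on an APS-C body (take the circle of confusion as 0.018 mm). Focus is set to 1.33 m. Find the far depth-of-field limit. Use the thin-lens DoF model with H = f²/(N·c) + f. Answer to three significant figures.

Hyperfocal distance H = f²/(N·c) + f = 70²/(18 × 0.018) + 70 = 4900/0.324 + 70 ≈ 15193.5 mm ≈ 15.19 m.
Far limit Df = s·(H − f)/(H − s) = 1330 × (15193.5 − 70) / (15193.5 − 1330) = 1330 × 15123.5 / 13863.5 ≈ 1450.9 mm ≈ 1.45 m.

1.45 m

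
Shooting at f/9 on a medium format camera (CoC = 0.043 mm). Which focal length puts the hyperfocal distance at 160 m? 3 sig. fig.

249 mm

From H = f²/(N·c) + f, with f ≪ H: f ≈ √(H·N·c) = √(160000 × 9 × 0.043) = √61920 ≈ 248.8 mm.
The +f correction barely moves this — solving exactly, f² + N·c·f − N·c·H = 0 ⇒ f = (−N·c + √((N·c)² + 4·N·c·H))/2 = (−0.387 + √247680)/2 ≈ 248.64 mm, so f ≈ 249 mm.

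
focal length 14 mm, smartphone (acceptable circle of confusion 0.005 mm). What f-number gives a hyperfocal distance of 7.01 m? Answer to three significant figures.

f/5.60

Rearrange H = f²/(N·c) + f for N: N = f² / ((H − f)·c).
N = 14² / ((7010 − 14) × 0.005) = 196 / 34.98 ≈ 5.60.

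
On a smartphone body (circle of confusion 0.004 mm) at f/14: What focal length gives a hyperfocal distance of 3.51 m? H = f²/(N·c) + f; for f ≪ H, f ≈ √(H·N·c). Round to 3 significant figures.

14.0 mm

From H = f²/(N·c) + f, with f ≪ H: f ≈ √(H·N·c) = √(3510 × 14 × 0.004) = √196.56 ≈ 14.02 mm.
The +f correction barely moves this — solving exactly, f² + N·c·f − N·c·H = 0 ⇒ f = (−N·c + √((N·c)² + 4·N·c·H))/2 = (−0.056 + √786.24)/2 ≈ 13.992 mm, so f ≈ 14.0 mm.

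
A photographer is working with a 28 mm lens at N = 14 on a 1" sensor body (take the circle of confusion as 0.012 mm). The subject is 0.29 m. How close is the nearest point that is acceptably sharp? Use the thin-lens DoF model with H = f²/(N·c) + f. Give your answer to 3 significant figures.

Hyperfocal distance H = f²/(N·c) + f = 28²/(14 × 0.012) + 28 = 784/0.168 + 28 ≈ 4694.7 mm ≈ 4.695 m.
Near limit Dn = s·(H − f)/(H + s − 2f) = 290 × (4694.7 − 28) / (4694.7 + 290 − 2 × 28) = 290 × 4666.7 / 4928.7 ≈ 274.58 mm.

275 mm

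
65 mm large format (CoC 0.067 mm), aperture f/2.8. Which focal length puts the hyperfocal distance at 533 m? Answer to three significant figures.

316 mm

From H = f²/(N·c) + f, with f ≪ H: f ≈ √(H·N·c) = √(533000 × 2.8 × 0.067) = √99991 ≈ 316.2 mm.
The +f correction barely moves this — solving exactly, f² + N·c·f − N·c·H = 0 ⇒ f = (−N·c + √((N·c)² + 4·N·c·H))/2 = (−0.1876 + √399963)/2 ≈ 316.12 mm, so f ≈ 316 mm.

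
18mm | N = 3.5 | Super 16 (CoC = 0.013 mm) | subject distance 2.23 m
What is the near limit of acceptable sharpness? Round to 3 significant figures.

1.70 m

Hyperfocal distance H = f²/(N·c) + f = 18²/(3.5 × 0.013) + 18 = 324/0.0455 + 18 ≈ 7138.9 mm ≈ 7.139 m.
Near limit Dn = s·(H − f)/(H + s − 2f) = 2230 × (7138.9 − 18) / (7138.9 + 2230 − 2 × 18) = 2230 × 7120.9 / 9332.9 ≈ 1701.5 mm ≈ 1.70 m.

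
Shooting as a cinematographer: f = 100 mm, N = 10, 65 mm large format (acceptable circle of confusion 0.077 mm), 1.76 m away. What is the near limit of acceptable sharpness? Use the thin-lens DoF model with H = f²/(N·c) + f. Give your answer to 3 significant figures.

1.56 m

Hyperfocal distance H = f²/(N·c) + f = 100²/(10 × 0.077) + 100 = 10000/0.77 + 100 ≈ 13087.0 mm ≈ 13.09 m.
Near limit Dn = s·(H − f)/(H + s − 2f) = 1760 × (13087.0 − 100) / (13087.0 + 1760 − 2 × 100) = 1760 × 12987.0 / 14647.0 ≈ 1560.5 mm ≈ 1.56 m.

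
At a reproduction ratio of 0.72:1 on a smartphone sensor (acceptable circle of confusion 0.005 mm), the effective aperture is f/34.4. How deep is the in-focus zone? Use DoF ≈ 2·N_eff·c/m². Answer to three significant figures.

0.664 mm

At magnification m, DoF ≈ 2·N_eff·c/m² = 2 × 34.4 × 0.005 / 0.72² = 0.344 / 0.5184 ≈ 0.664 mm.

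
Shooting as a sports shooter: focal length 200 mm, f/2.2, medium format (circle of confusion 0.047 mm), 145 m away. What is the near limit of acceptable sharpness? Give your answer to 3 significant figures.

Hyperfocal distance H = f²/(N·c) + f = 200²/(2.2 × 0.047) + 200 = 40000/0.1034 + 200 ≈ 387047.2 mm ≈ 387.0 m.
Near limit Dn = s·(H − f)/(H + s − 2f) = 145000 × (387047.2 − 200) / (387047.2 + 145000 − 2 × 200) = 145000 × 386847.2 / 531647.2 ≈ 105508 mm ≈ 106 m.

106 m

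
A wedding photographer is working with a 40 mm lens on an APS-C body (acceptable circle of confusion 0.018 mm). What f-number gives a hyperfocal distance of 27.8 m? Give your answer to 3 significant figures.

f/3.20

Rearrange H = f²/(N·c) + f for N: N = f² / ((H − f)·c).
N = 40² / ((27800 − 40) × 0.018) = 1600 / 499.7 ≈ 3.20.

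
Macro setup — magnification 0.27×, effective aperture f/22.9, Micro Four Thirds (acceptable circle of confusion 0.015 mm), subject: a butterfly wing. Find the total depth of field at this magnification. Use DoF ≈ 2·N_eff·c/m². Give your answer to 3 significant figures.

9.42 mm

At magnification m, DoF ≈ 2·N_eff·c/m² = 2 × 22.9 × 0.015 / 0.27² = 0.687 / 0.0729 ≈ 9.42 mm.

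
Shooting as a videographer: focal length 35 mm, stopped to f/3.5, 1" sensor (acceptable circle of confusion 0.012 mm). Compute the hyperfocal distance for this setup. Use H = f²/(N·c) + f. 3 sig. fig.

29.2 m

Hyperfocal distance H = f²/(N·c) + f = 35²/(3.5 × 0.012) + 35 = 1225/0.042 + 35 ≈ 29201.7 mm ≈ 29.2 m.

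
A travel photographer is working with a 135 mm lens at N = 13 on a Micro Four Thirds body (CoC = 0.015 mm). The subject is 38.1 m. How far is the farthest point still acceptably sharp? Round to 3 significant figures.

Hyperfocal distance H = f²/(N·c) + f = 135²/(13 × 0.015) + 135 = 18225/0.195 + 135 ≈ 93596.5 mm ≈ 93.60 m.
Far limit Df = s·(H − f)/(H − s) = 38100 × (93596.5 − 135) / (93596.5 − 38100) = 38100 × 93461.5 / 55496.5 ≈ 64164 mm ≈ 64.2 m.

64.2 m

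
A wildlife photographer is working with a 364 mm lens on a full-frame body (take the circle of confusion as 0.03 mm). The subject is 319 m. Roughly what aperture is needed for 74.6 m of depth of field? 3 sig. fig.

f/1.60

Write h = H − f = f²/(N·c). The thin-lens limits are Dn = s·h/(h + (s−f)) and Df = s·h/(h − (s−f)), so DoF = Df − Dn = 2·s·(s−f)·h / (h² − (s−f)²).
That is a quadratic in h: DoF·h² − 2·s·(s−f)·h − DoF·(s−f)² = 0 ⇒ h = (s−f)·(s + √(s² + DoF²)) / DoF = 318636 × (319000 + √(319000² + 74600²)) / 74600 = 318636 × (319000 + 327607) / 74600 ≈ 2761825 mm.
Then N = f²/(c·h) = 364² / (0.03 × 2761825) = 132496 / 82855 ≈ 1.60.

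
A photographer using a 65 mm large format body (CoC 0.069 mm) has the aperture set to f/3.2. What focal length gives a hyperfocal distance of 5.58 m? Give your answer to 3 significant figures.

From H = f²/(N·c) + f, with f ≪ H: f ≈ √(H·N·c) = √(5580 × 3.2 × 0.069) = √1232.1 ≈ 35.10 mm.
Exact: f² + N·c·f − N·c·H = 0 ⇒ f = (−N·c + √((N·c)² + 4·N·c·H))/2 = (−0.2208 + √4928.3)/2 ≈ 34.991 mm ≈ 35.0 mm.

35.0 mm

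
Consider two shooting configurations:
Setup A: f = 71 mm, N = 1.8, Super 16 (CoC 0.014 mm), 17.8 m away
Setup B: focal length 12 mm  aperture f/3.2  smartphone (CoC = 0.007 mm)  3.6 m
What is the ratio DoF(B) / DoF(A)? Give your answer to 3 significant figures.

Setup A: H = 71²/(1.8×0.014) + 71 ≈ 200110.7 mm; DoF = Df − Dn = 19531.0 − 16350.9 ≈ 3180.1 mm.
Setup B: H = 12²/(3.2×0.007) + 12 ≈ 6440.6 mm; DoF = Df − Dn = 8147.3 − 2310.5 ≈ 5836.8 mm.
Ratio = 5836.8 / 3180.1 ≈ 1.84.

1.84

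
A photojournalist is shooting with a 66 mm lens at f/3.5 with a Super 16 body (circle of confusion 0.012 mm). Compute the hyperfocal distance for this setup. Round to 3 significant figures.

Hyperfocal distance H = f²/(N·c) + f = 66²/(3.5 × 0.012) + 66 = 4356/0.042 + 66 ≈ 103780.3 mm ≈ 104 m.

104 m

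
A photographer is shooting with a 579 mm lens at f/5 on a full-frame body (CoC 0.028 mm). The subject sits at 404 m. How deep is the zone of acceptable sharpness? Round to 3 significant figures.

140 m

Hyperfocal distance H = f²/(N·c) + f = 579²/(5 × 0.028) + 579 = 335241/0.14 + 579 ≈ 2395157.6 mm ≈ 2395 m.
Near limit Dn = s·(H − f)/(H + s − 2f) = 404000 × (2395157.6 − 579) / (2395157.6 + 404000 − 2 × 579) = 404000 × 2394578.6 / 2797999.6 ≈ 345750 mm.
Far limit Df = s·(H − f)/(H − s) = 404000 × (2395157.6 − 579) / (2395157.6 − 404000) = 404000 × 2394578.6 / 1991157.6 ≈ 485853 mm.
Depth of field = Df − Dn = 485853 − 345750 ≈ 140103 mm ≈ 140 m.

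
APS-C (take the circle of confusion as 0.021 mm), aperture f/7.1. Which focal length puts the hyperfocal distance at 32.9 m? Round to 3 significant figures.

70.0 mm

From H = f²/(N·c) + f, with f ≪ H: f ≈ √(H·N·c) = √(32900 × 7.1 × 0.021) = √4905.4 ≈ 70.04 mm.
The +f correction barely moves this — solving exactly, f² + N·c·f − N·c·H = 0 ⇒ f = (−N·c + √((N·c)² + 4·N·c·H))/2 = (−0.1491 + √19622)/2 ≈ 69.964 mm, so f ≈ 70.0 mm.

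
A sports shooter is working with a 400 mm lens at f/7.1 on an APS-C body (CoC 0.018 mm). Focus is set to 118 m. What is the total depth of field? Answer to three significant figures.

Hyperfocal distance H = f²/(N·c) + f = 400²/(7.1 × 0.018) + 400 = 160000/0.1278 + 400 ≈ 1252356.2 mm ≈ 1252 m.
Near limit Dn = s·(H − f)/(H + s − 2f) = 118000 × (1252356.2 − 400) / (1252356.2 + 118000 − 2 × 400) = 118000 × 1251956.2 / 1369556.2 ≈ 107868 mm.
Far limit Df = s·(H − f)/(H − s) = 118000 × (1252356.2 − 400) / (1252356.2 − 118000) = 118000 × 1251956.2 / 1134356.2 ≈ 130233 mm.
Depth of field = Df − Dn = 130233 − 107868 ≈ 22365 mm ≈ 22.4 m.

22.4 m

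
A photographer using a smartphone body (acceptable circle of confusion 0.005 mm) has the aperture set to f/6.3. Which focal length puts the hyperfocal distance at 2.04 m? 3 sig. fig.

From H = f²/(N·c) + f, with f ≪ H: f ≈ √(H·N·c) = √(2040 × 6.3 × 0.005) = √64.260 ≈ 8.016 mm.
Exact: f² + N·c·f − N·c·H = 0 ⇒ f = (−N·c + √((N·c)² + 4·N·c·H))/2 = (−0.0315 + √257.04)/2 ≈ 8.0005 mm ≈ 8.00 mm.

8.00 mm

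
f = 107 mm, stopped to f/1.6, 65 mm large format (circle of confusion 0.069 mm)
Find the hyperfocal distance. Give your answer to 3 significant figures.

104 m

Hyperfocal distance H = f²/(N·c) + f = 107²/(1.6 × 0.069) + 107 = 11449/0.1104 + 107 ≈ 103811.7 mm ≈ 104 m.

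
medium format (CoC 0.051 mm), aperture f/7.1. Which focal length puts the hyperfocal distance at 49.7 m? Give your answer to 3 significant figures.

134 mm

From H = f²/(N·c) + f, with f ≪ H: f ≈ √(H·N·c) = √(49700 × 7.1 × 0.051) = √17996 ≈ 134.2 mm.
The +f correction barely moves this — solving exactly, f² + N·c·f − N·c·H = 0 ⇒ f = (−N·c + √((N·c)² + 4·N·c·H))/2 = (−0.3621 + √71986)/2 ≈ 133.97 mm, so f ≈ 134 mm.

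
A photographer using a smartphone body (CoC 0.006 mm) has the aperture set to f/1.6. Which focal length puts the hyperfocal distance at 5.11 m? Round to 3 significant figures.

7.00 mm

From H = f²/(N·c) + f, with f ≪ H: f ≈ √(H·N·c) = √(5110 × 1.6 × 0.006) = √49.056 ≈ 7.004 mm.
The +f correction barely moves this — solving exactly, f² + N·c·f − N·c·H = 0 ⇒ f = (−N·c + √((N·c)² + 4·N·c·H))/2 = (−0.0096 + √196.22)/2 ≈ 6.9992 mm, so f ≈ 7.00 mm.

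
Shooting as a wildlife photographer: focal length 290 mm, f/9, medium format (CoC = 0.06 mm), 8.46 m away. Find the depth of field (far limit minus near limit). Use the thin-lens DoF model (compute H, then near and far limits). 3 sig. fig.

Hyperfocal distance H = f²/(N·c) + f = 290²/(9 × 0.06) + 290 = 84100/0.54 + 290 ≈ 156030.7 mm ≈ 156.0 m.
Near limit Dn = s·(H − f)/(H + s − 2f) = 8460 × (156030.7 − 290) / (156030.7 + 8460 − 2 × 290) = 8460 × 155740.7 / 163910.7 ≈ 8038.32 mm.
Far limit Df = s·(H − f)/(H − s) = 8460 × (156030.7 − 290) / (156030.7 − 8460) = 8460 × 155740.7 / 147570.7 ≈ 8928.37 mm.
Depth of field = Df − Dn = 8928.37 − 8038.32 ≈ 890.05 mm ≈ 0.890 m.

0.890 m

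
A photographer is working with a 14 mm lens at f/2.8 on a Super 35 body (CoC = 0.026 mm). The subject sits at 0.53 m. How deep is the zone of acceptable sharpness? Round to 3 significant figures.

Hyperfocal distance H = f²/(N·c) + f = 14²/(2.8 × 0.026) + 14 = 196/0.0728 + 14 ≈ 2706.3 mm ≈ 2.706 m.
Near limit Dn = s·(H − f)/(H + s − 2f) = 530 × (2706.3 − 14) / (2706.3 + 530 − 2 × 14) = 530 × 2692.3 / 3208.3 ≈ 444.76 mm.
Far limit Df = s·(H − f)/(H − s) = 530 × (2706.3 − 14) / (2706.3 − 530) = 530 × 2692.3 / 2176.3 ≈ 655.66 mm.
Depth of field = Df − Dn = 655.66 − 444.76 ≈ 210.90 mm.

211 mm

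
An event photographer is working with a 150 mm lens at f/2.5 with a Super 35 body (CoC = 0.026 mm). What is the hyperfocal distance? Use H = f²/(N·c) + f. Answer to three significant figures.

346 m

Hyperfocal distance H = f²/(N·c) + f = 150²/(2.5 × 0.026) + 150 = 22500/0.065 + 150 ≈ 346303.8 mm ≈ 346 m.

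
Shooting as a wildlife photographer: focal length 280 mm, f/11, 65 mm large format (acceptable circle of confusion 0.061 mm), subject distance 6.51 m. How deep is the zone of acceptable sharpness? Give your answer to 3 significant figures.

0.696 m

Hyperfocal distance H = f²/(N·c) + f = 280²/(11 × 0.061) + 280 = 78400/0.671 + 280 ≈ 117120.5 mm ≈ 117.1 m.
Near limit Dn = s·(H − f)/(H + s − 2f) = 6510 × (117120.5 − 280) / (117120.5 + 6510 − 2 × 280) = 6510 × 116840.5 / 123070.5 ≈ 6180.45 mm.
Far limit Df = s·(H − f)/(H − s) = 6510 × (117120.5 − 280) / (117120.5 − 6510) = 6510 × 116840.5 / 110610.5 ≈ 6876.67 mm.
Depth of field = Df − Dn = 6876.67 − 6180.45 ≈ 696.22 mm ≈ 0.696 m.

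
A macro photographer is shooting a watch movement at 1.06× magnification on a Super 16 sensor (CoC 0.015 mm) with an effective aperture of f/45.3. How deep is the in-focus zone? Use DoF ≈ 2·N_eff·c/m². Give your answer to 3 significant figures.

1.21 mm

At magnification m, DoF ≈ 2·N_eff·c/m² = 2 × 45.3 × 0.015 / 1.06² = 1.359 / 1.124 ≈ 1.21 mm.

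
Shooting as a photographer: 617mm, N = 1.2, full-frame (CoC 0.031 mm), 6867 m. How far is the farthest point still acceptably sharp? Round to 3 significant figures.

Hyperfocal distance H = f²/(N·c) + f = 617²/(1.2 × 0.031) + 617 = 380689/0.0372 + 617 ≈ 10234192.3 mm ≈ 10234 m.
Far limit Df = s·(H − f)/(H − s) = 6867000 × (10234192.3 − 617) / (10234192.3 − 6867000) = 6867000 × 10233575.3 / 3367192.3 ≈ 20870196 mm ≈ 20900 m.

20900 m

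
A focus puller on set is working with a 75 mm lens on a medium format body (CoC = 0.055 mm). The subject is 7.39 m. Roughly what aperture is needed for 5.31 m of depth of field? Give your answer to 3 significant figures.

f/4.50

Write h = H − f = f²/(N·c). The thin-lens limits are Dn = s·h/(h + (s−f)) and Df = s·h/(h − (s−f)), so DoF = Df − Dn = 2·s·(s−f)·h / (h² − (s−f)²).
That is a quadratic in h: DoF·h² − 2·s·(s−f)·h − DoF·(s−f)² = 0 ⇒ h = (s−f)·(s + √(s² + DoF²)) / DoF = 7315 × (7390 + √(7390² + 5310²)) / 5310 = 7315 × (7390 + 9099.90) / 5310 ≈ 22716 mm.
Then N = f²/(c·h) = 75² / (0.055 × 22716) = 5625 / 1249.4 ≈ 4.50.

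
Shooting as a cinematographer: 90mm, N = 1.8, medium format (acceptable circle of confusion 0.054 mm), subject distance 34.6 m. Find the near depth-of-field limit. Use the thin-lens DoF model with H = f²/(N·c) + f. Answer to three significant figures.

Hyperfocal distance H = f²/(N·c) + f = 90²/(1.8 × 0.054) + 90 = 8100/0.0972 + 90 ≈ 83423.3 mm ≈ 83.42 m.
Near limit Dn = s·(H − f)/(H + s − 2f) = 34600 × (83423.3 − 90) / (83423.3 + 34600 − 2 × 90) = 34600 × 83333.3 / 117843.3 ≈ 24468 mm ≈ 24.5 m.

24.5 m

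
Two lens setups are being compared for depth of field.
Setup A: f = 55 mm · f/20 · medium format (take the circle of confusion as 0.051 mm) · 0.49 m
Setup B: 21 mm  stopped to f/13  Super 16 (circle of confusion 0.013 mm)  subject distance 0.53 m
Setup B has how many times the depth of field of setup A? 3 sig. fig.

Setup A: H = 55²/(20×0.051) + 55 ≈ 3020.7 mm; DoF = Df − Dn = 574.23 − 427.32 ≈ 146.91 mm.
Setup B: H = 21²/(13×0.013) + 21 ≈ 2630.5 mm; DoF = Df − Dn = 658.43 − 443.49 ≈ 214.94 mm.
Ratio = 214.94 / 146.91 ≈ 1.46.

1.46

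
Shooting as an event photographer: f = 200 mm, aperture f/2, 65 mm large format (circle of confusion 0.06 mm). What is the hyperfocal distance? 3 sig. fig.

Hyperfocal distance H = f²/(N·c) + f = 200²/(2 × 0.06) + 200 = 40000/0.12 + 200 ≈ 333533.3 mm ≈ 334 m.

334 m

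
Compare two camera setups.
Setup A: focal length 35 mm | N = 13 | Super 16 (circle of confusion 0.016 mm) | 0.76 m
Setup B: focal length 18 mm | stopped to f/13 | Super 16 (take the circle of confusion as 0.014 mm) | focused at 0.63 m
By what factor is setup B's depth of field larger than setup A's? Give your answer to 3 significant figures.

2.59

Setup A: H = 35²/(13×0.016) + 35 ≈ 5924.4 mm; DoF = Df − Dn = 866.69 − 676.70 ≈ 189.99 mm.
Setup B: H = 18²/(13×0.014) + 18 ≈ 1798.2 mm; DoF = Df − Dn = 960.04 − 468.83 ≈ 491.21 mm.
Ratio = 491.21 / 189.99 ≈ 2.59.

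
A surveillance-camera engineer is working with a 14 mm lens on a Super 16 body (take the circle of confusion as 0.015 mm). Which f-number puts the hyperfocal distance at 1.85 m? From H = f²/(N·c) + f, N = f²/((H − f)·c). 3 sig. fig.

Rearrange H = f²/(N·c) + f for N: N = f² / ((H − f)·c).
N = 14² / ((1850 − 14) × 0.015) = 196 / 27.54 ≈ 7.12.

f/7.12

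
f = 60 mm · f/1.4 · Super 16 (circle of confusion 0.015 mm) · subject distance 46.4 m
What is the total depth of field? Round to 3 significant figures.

Hyperfocal distance H = f²/(N·c) + f = 60²/(1.4 × 0.015) + 60 = 3600/0.021 + 60 ≈ 171488.6 mm ≈ 171.5 m.
Near limit Dn = s·(H − f)/(H + s − 2f) = 46400 × (171488.6 − 60) / (171488.6 + 46400 − 2 × 60) = 46400 × 171428.6 / 217768.6 ≈ 36526 mm.
Far limit Df = s·(H − f)/(H − s) = 46400 × (171488.6 − 60) / (171488.6 − 46400) = 46400 × 171428.6 / 125088.6 ≈ 63589 mm.
Depth of field = Df − Dn = 63589 − 36526 ≈ 27063 mm ≈ 27.1 m.

27.1 m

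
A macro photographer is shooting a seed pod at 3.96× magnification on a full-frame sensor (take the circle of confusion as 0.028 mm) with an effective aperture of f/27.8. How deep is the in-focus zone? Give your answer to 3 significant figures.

0.0993 mm

At magnification m, DoF ≈ 2·N_eff·c/m² = 2 × 27.8 × 0.028 / 3.96² = 1.557 / 15.68 ≈ 0.0993 mm.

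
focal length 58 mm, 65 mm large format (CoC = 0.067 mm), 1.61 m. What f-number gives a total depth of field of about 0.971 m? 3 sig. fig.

f/9

Write h = H − f = f²/(N·c). The thin-lens limits are Dn = s·h/(h + (s−f)) and Df = s·h/(h − (s−f)), so DoF = Df − Dn = 2·s·(s−f)·h / (h² − (s−f)²).
That is a quadratic in h: DoF·h² − 2·s·(s−f)·h − DoF·(s−f)² = 0 ⇒ h = (s−f)·(s + √(s² + DoF²)) / DoF = 1552 × (1610 + √(1610² + 971²)) / 971 = 1552 × (1610 + 1880.14) / 971 ≈ 5578.5 mm.
Then N = f²/(c·h) = 58² / (0.067 × 5578.5) = 3364 / 373.76 ≈ 9.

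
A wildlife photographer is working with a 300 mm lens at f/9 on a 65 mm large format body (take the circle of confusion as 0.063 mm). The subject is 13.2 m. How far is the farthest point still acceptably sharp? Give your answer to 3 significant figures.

Hyperfocal distance H = f²/(N·c) + f = 300²/(9 × 0.063) + 300 = 90000/0.567 + 300 ≈ 159030.2 mm ≈ 159.0 m.
Far limit Df = s·(H − f)/(H − s) = 13200 × (159030.2 − 300) / (159030.2 − 13200) = 13200 × 158730.2 / 145830.2 ≈ 14368 mm ≈ 14.4 m.

14.4 m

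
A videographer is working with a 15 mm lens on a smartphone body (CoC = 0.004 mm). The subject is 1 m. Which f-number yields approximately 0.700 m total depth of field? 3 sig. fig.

f/18

Write h = H − f = f²/(N·c). The thin-lens limits are Dn = s·h/(h + (s−f)) and Df = s·h/(h − (s−f)), so DoF = Df − Dn = 2·s·(s−f)·h / (h² − (s−f)²).
That is a quadratic in h: DoF·h² − 2·s·(s−f)·h − DoF·(s−f)² = 0 ⇒ h = (s−f)·(s + √(s² + DoF²)) / DoF = 985 × (1000 + √(1000² + 700²)) / 700 = 985 × (1000 + 1220.66) / 700 ≈ 3124.8 mm.
Then N = f²/(c·h) = 15² / (0.004 × 3124.8) = 225 / 12.499 ≈ 18.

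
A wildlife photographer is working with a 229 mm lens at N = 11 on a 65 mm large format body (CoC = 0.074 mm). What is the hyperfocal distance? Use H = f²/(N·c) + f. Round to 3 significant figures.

Hyperfocal distance H = f²/(N·c) + f = 229²/(11 × 0.074) + 229 = 52441/0.814 + 229 ≈ 64652.8 mm ≈ 64.7 m.

64.7 m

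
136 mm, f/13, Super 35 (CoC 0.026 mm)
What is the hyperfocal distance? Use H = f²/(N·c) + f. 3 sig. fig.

54.9 m

Hyperfocal distance H = f²/(N·c) + f = 136²/(13 × 0.026) + 136 = 18496/0.338 + 136 ≈ 54857.9 mm ≈ 54.9 m.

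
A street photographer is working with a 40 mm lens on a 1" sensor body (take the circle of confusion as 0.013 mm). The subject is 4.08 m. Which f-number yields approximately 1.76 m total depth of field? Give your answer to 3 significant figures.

Write h = H − f = f²/(N·c). The thin-lens limits are Dn = s·h/(h + (s−f)) and Df = s·h/(h − (s−f)), so DoF = Df − Dn = 2·s·(s−f)·h / (h² − (s−f)²).
That is a quadratic in h: DoF·h² − 2·s·(s−f)·h − DoF·(s−f)² = 0 ⇒ h = (s−f)·(s + √(s² + DoF²)) / DoF = 4040 × (4080 + √(4080² + 1760²)) / 1760 = 4040 × (4080 + 4443.42) / 1760 ≈ 19565 mm.
Then N = f²/(c·h) = 40² / (0.013 × 19565) = 1600 / 254.35 ≈ 6.29.

f/6.29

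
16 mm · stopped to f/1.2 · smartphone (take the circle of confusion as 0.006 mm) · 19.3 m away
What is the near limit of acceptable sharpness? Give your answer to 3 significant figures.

Hyperfocal distance H = f²/(N·c) + f = 16²/(1.2 × 0.006) + 16 = 256/0.0072 + 16 ≈ 35571.6 mm ≈ 35.57 m.
Near limit Dn = s·(H − f)/(H + s − 2f) = 19300 × (35571.6 − 16) / (35571.6 + 19300 − 2 × 16) = 19300 × 35555.6 / 54839.6 ≈ 12513 mm ≈ 12.5 m.

12.5 m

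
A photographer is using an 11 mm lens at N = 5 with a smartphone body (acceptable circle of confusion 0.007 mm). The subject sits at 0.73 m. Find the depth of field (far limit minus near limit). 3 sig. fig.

Hyperfocal distance H = f²/(N·c) + f = 11²/(5 × 0.007) + 11 = 121/0.035 + 11 ≈ 3468.1 mm ≈ 3.468 m.
Near limit Dn = s·(H − f)/(H + s − 2f) = 730 × (3468.1 − 11) / (3468.1 + 730 − 2 × 11) = 730 × 3457.1 / 4176.1 ≈ 604.32 mm.
Far limit Df = s·(H − f)/(H − s) = 730 × (3468.1 − 11) / (3468.1 − 730) = 730 × 3457.1 / 2738.1 ≈ 921.69 mm.
Depth of field = Df − Dn = 921.69 − 604.32 ≈ 317.37 mm.

317 mm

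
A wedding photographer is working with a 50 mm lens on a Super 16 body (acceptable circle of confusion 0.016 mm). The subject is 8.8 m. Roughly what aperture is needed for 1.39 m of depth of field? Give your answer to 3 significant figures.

Write h = H − f = f²/(N·c). The thin-lens limits are Dn = s·h/(h + (s−f)) and Df = s·h/(h − (s−f)), so DoF = Df − Dn = 2·s·(s−f)·h / (h² − (s−f)²).
That is a quadratic in h: DoF·h² − 2·s·(s−f)·h − DoF·(s−f)² = 0 ⇒ h = (s−f)·(s + √(s² + DoF²)) / DoF = 8750 × (8800 + √(8800² + 1390²)) / 1390 = 8750 × (8800 + 8909.10) / 1390 ≈ 111478 mm.
Then N = f²/(c·h) = 50² / (0.016 × 111478) = 2500 / 1783.7 ≈ 1.40.

f/1.40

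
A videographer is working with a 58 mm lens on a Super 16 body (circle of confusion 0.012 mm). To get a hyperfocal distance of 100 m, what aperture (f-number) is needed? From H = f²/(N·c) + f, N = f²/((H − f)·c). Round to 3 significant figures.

f/2.80

Rearrange H = f²/(N·c) + f for N: N = f² / ((H − f)·c).
N = 58² / ((100000 − 58) × 0.012) = 3364 / 1199 ≈ 2.80.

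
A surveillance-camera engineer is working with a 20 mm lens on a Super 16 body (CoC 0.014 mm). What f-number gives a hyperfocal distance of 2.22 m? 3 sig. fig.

Rearrange H = f²/(N·c) + f for N: N = f² / ((H − f)·c).
N = 20² / ((2220 − 20) × 0.014) = 400 / 30.80 ≈ 13.

f/13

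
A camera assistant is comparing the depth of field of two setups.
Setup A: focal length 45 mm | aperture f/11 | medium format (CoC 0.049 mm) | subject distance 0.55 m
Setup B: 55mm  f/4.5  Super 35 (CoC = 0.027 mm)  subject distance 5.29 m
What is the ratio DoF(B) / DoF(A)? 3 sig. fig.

15.5

Setup A: H = 45²/(11×0.049) + 45 ≈ 3802.0 mm; DoF = Df − Dn = 635.41 − 484.83 ≈ 150.58 mm.
Setup B: H = 55²/(4.5×0.027) + 55 ≈ 24952.1 mm; DoF = Df − Dn = 6698.5 − 4370.9 ≈ 2327.6 mm.
Ratio = 2327.6 / 150.58 ≈ 15.5.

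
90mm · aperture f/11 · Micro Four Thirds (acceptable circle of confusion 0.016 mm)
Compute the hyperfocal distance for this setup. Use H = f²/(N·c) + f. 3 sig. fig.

46.1 m

Hyperfocal distance H = f²/(N·c) + f = 90²/(11 × 0.016) + 90 = 8100/0.176 + 90 ≈ 46112.7 mm ≈ 46.1 m.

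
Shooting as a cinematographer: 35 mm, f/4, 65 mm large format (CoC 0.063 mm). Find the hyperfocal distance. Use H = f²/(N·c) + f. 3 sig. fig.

4.90 m

Hyperfocal distance H = f²/(N·c) + f = 35²/(4 × 0.063) + 35 = 1225/0.252 + 35 ≈ 4896.1 mm ≈ 4.90 m.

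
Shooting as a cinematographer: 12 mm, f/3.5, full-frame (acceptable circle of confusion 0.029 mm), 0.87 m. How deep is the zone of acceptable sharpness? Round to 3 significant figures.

Hyperfocal distance H = f²/(N·c) + f = 12²/(3.5 × 0.029) + 12 = 144/0.1015 + 12 ≈ 1430.7 mm ≈ 1.431 m.
Near limit Dn = s·(H − f)/(H + s − 2f) = 870 × (1430.7 − 12) / (1430.7 + 870 − 2 × 12) = 870 × 1418.7 / 2276.7 ≈ 542.1 mm.
Far limit Df = s·(H − f)/(H − s) = 870 × (1430.7 − 12) / (1430.7 − 870) = 870 × 1418.7 / 560.7 ≈ 2201.3 mm.
Depth of field = Df − Dn = 2201.3 − 542.1 ≈ 1659.2 mm ≈ 1.66 m.

1.66 m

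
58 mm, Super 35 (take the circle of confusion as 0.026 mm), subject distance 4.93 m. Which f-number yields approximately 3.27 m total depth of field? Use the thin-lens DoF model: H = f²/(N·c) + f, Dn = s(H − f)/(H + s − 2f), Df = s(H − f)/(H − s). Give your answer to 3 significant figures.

Write h = H − f = f²/(N·c). The thin-lens limits are Dn = s·h/(h + (s−f)) and Df = s·h/(h − (s−f)), so DoF = Df − Dn = 2·s·(s−f)·h / (h² − (s−f)²).
That is a quadratic in h: DoF·h² − 2·s·(s−f)·h − DoF·(s−f)² = 0 ⇒ h = (s−f)·(s + √(s² + DoF²)) / DoF = 4872 × (4930 + √(4930² + 3270²)) / 3270 = 4872 × (4930 + 5915.89) / 3270 ≈ 16159 mm.
Then N = f²/(c·h) = 58² / (0.026 × 16159) = 3364 / 420.14 ≈ 8.01.

f/8.01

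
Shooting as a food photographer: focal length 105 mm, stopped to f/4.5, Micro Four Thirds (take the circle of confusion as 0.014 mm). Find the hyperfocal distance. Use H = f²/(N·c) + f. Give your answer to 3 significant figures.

175 m

Hyperfocal distance H = f²/(N·c) + f = 105²/(4.5 × 0.014) + 105 = 11025/0.063 + 105 ≈ 175105.0 mm ≈ 175 m.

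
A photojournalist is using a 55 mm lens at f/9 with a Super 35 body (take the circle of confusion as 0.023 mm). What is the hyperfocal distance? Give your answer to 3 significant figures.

Hyperfocal distance H = f²/(N·c) + f = 55²/(9 × 0.023) + 55 = 3025/0.207 + 55 ≈ 14668.5 mm ≈ 14.7 m.

14.7 m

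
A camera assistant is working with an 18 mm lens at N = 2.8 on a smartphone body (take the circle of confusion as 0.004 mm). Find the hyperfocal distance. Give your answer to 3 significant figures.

Hyperfocal distance H = f²/(N·c) + f = 18²/(2.8 × 0.004) + 18 = 324/0.0112 + 18 ≈ 28946.6 mm ≈ 28.9 m.

28.9 m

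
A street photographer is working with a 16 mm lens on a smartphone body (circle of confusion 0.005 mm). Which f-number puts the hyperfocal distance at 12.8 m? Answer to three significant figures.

Rearrange H = f²/(N·c) + f for N: N = f² / ((H − f)·c).
N = 16² / ((12800 − 16) × 0.005) = 256 / 63.92 ≈ 4.01.

f/4.01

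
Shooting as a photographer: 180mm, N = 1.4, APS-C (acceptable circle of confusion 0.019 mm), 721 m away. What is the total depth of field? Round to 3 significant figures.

Hyperfocal distance H = f²/(N·c) + f = 180²/(1.4 × 0.019) + 180 = 32400/0.0266 + 180 ≈ 1218225.1 mm ≈ 1218 m.
Near limit Dn = s·(H − f)/(H + s − 2f) = 721000 × (1218225.1 − 180) / (1218225.1 + 721000 − 2 × 180) = 721000 × 1218045.1 / 1938865.1 ≈ 452951 mm.
Far limit Df = s·(H − f)/(H − s) = 721000 × (1218225.1 − 180) / (1218225.1 − 721000) = 721000 × 1218045.1 / 497225.1 ≈ 1766223 mm.
Depth of field = Df − Dn = 1766223 − 452951 ≈ 1313272 mm ≈ 1310 m.

1310 m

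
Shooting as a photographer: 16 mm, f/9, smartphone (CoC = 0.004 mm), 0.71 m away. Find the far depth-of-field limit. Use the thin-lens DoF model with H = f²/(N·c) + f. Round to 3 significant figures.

Hyperfocal distance H = f²/(N·c) + f = 16²/(9 × 0.004) + 16 = 256/0.036 + 16 ≈ 7127.1 mm ≈ 7.127 m.
Far limit Df = s·(H − f)/(H − s) = 710 × (7127.1 − 16) / (7127.1 − 710) = 710 × 7111.1 / 6417.1 ≈ 786.79 mm ≈ 0.787 m.

0.787 m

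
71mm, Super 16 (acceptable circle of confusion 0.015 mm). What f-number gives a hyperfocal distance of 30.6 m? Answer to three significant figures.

f/11

Rearrange H = f²/(N·c) + f for N: N = f² / ((H − f)·c).
N = 71² / ((30600 − 71) × 0.015) = 5041 / 457.9 ≈ 11.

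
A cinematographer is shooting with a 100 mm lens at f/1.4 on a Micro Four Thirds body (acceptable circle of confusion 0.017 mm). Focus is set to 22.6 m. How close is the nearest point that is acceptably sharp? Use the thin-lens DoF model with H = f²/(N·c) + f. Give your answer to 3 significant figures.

Hyperfocal distance H = f²/(N·c) + f = 100²/(1.4 × 0.017) + 100 = 10000/0.0238 + 100 ≈ 420268.1 mm ≈ 420.3 m.
Near limit Dn = s·(H − f)/(H + s − 2f) = 22600 × (420268.1 − 100) / (420268.1 + 22600 − 2 × 100) = 22600 × 420168.1 / 442668.1 ≈ 21451 mm ≈ 21.5 m.

21.5 m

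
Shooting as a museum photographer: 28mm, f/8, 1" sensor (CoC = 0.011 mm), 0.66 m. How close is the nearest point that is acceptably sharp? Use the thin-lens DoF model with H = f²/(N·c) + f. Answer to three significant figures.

Hyperfocal distance H = f²/(N·c) + f = 28²/(8 × 0.011) + 28 = 784/0.088 + 28 ≈ 8937.1 mm ≈ 8.937 m.
Near limit Dn = s·(H − f)/(H + s − 2f) = 660 × (8937.1 − 28) / (8937.1 + 660 − 2 × 28) = 660 × 8909.1 / 9541.1 ≈ 616.28 mm ≈ 0.616 m.

0.616 m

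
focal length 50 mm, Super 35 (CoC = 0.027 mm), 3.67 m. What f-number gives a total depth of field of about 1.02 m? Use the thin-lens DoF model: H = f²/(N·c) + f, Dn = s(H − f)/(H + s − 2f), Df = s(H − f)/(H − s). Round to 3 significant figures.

Write h = H − f = f²/(N·c). The thin-lens limits are Dn = s·h/(h + (s−f)) and Df = s·h/(h − (s−f)), so DoF = Df − Dn = 2·s·(s−f)·h / (h² − (s−f)²).
That is a quadratic in h: DoF·h² − 2·s·(s−f)·h − DoF·(s−f)² = 0 ⇒ h = (s−f)·(s + √(s² + DoF²)) / DoF = 3620 × (3670 + √(3670² + 1020²)) / 1020 = 3620 × (3670 + 3809.11) / 1020 ≈ 26543 mm.
Then N = f²/(c·h) = 50² / (0.027 × 26543) = 2500 / 716.67 ≈ 3.49.

f/3.49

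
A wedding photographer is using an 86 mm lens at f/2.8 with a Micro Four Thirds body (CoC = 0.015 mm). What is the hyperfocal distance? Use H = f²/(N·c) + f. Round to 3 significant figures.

Hyperfocal distance H = f²/(N·c) + f = 86²/(2.8 × 0.015) + 86 = 7396/0.042 + 86 ≈ 176181.2 mm ≈ 176 m.

176 m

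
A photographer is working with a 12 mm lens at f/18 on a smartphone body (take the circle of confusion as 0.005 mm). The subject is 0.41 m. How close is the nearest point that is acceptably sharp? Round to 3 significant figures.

Hyperfocal distance H = f²/(N·c) + f = 12²/(18 × 0.005) + 12 = 144/0.09 + 12 ≈ 1612.0 mm ≈ 1.612 m.
Near limit Dn = s·(H − f)/(H + s − 2f) = 410 × (1612.0 − 12) / (1612.0 + 410 − 2 × 12) = 410 × 1600.0 / 1998.0 ≈ 328.33 mm.

328 mm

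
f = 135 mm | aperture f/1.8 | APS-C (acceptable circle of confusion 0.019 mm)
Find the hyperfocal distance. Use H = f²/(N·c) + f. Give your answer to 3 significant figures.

533 m

Hyperfocal distance H = f²/(N·c) + f = 135²/(1.8 × 0.019) + 135 = 18225/0.0342 + 135 ≈ 533029.7 mm ≈ 533 m.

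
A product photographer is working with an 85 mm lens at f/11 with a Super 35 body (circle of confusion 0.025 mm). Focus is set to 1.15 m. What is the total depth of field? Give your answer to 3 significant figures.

93.4 mm

Hyperfocal distance H = f²/(N·c) + f = 85²/(11 × 0.025) + 85 = 7225/0.275 + 85 ≈ 26357.7 mm ≈ 26.36 m.
Near limit Dn = s·(H − f)/(H + s − 2f) = 1150 × (26357.7 − 85) / (26357.7 + 1150 − 2 × 85) = 1150 × 26272.7 / 27337.7 ≈ 1105.199 mm.
Far limit Df = s·(H − f)/(H − s) = 1150 × (26357.7 − 85) / (26357.7 − 1150) = 1150 × 26272.7 / 25207.7 ≈ 1198.586 mm.
Depth of field = Df − Dn = 1198.586 − 1105.199 ≈ 93.387 mm.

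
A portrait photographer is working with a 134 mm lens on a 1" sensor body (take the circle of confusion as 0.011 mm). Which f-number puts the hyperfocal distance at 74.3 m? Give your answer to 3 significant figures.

f/22

Rearrange H = f²/(N·c) + f for N: N = f² / ((H − f)·c).
N = 134² / ((74300 − 134) × 0.011) = 17956 / 815.8 ≈ 22.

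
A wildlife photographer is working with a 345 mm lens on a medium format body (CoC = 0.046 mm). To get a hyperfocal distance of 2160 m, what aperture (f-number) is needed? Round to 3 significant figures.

f/1.20

Rearrange H = f²/(N·c) + f for N: N = f² / ((H − f)·c).
N = 345² / ((2160000 − 345) × 0.046) = 119025 / 99344 ≈ 1.20.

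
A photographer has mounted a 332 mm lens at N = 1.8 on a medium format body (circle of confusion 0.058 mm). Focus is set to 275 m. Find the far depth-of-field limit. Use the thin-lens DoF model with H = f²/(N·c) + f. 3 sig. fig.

372 m

Hyperfocal distance H = f²/(N·c) + f = 332²/(1.8 × 0.058) + 332 = 110224/0.1044 + 332 ≈ 1056117.4 mm ≈ 1056 m.
Far limit Df = s·(H − f)/(H − s) = 275000 × (1056117.4 − 332) / (1056117.4 − 275000) = 275000 × 1055785.4 / 781117.4 ≈ 371700 mm ≈ 372 m.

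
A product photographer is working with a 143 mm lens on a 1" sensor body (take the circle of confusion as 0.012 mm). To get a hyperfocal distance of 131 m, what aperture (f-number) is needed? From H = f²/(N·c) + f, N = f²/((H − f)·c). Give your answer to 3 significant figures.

Rearrange H = f²/(N·c) + f for N: N = f² / ((H − f)·c).
N = 143² / ((131000 − 143) × 0.012) = 20449 / 1570 ≈ 13.

f/13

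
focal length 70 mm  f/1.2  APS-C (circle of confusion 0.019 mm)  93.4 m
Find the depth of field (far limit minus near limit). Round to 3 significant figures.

100 m

Hyperfocal distance H = f²/(N·c) + f = 70²/(1.2 × 0.019) + 70 = 4900/0.0228 + 70 ≈ 214982.3 mm ≈ 215.0 m.
Near limit Dn = s·(H − f)/(H + s − 2f) = 93400 × (214982.3 − 70) / (214982.3 + 93400 − 2 × 70) = 93400 × 214912.3 / 308242.3 ≈ 65120 mm.
Far limit Df = s·(H − f)/(H − s) = 93400 × (214982.3 − 70) / (214982.3 − 93400) = 93400 × 214912.3 / 121582.3 ≈ 165096 mm.
Depth of field = Df − Dn = 165096 − 65120 ≈ 99976 mm ≈ 100 m.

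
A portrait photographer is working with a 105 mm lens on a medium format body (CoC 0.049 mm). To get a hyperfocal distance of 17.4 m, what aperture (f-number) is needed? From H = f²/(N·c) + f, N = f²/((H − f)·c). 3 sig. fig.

Rearrange H = f²/(N·c) + f for N: N = f² / ((H − f)·c).
N = 105² / ((17400 − 105) × 0.049) = 11025 / 847.5 ≈ 13.

f/13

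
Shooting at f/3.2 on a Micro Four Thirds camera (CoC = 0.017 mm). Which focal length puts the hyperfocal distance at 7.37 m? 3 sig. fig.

From H = f²/(N·c) + f, with f ≪ H: f ≈ √(H·N·c) = √(7370 × 3.2 × 0.017) = √400.93 ≈ 20.02 mm.
The +f correction barely moves this — solving exactly, f² + N·c·f − N·c·H = 0 ⇒ f = (−N·c + √((N·c)² + 4·N·c·H))/2 = (−0.0544 + √1603.7)/2 ≈ 19.996 mm, so f ≈ 20.0 mm.

20.0 mm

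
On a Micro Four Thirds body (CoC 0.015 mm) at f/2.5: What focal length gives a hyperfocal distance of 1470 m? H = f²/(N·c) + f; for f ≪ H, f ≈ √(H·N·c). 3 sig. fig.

From H = f²/(N·c) + f, with f ≪ H: f ≈ √(H·N·c) = √(1470000 × 2.5 × 0.015) = √55125 ≈ 234.8 mm.
The +f correction barely moves this — solving exactly, f² + N·c·f − N·c·H = 0 ⇒ f = (−N·c + √((N·c)² + 4·N·c·H))/2 = (−0.0375 + √220500)/2 ≈ 234.77 mm, so f ≈ 235 mm.

235 mm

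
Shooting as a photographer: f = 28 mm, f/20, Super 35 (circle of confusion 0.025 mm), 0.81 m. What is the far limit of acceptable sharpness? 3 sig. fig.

1.62 m

Hyperfocal distance H = f²/(N·c) + f = 28²/(20 × 0.025) + 28 = 784/0.5 + 28 ≈ 1596.0 mm ≈ 1.596 m.
Far limit Df = s·(H − f)/(H − s) = 810 × (1596.0 − 28) / (1596.0 − 810) = 810 × 1568.0 / 786.0 ≈ 1615.9 mm ≈ 1.62 m.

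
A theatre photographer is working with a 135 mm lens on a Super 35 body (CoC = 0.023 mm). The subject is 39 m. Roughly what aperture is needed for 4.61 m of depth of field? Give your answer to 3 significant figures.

Write h = H − f = f²/(N·c). The thin-lens limits are Dn = s·h/(h + (s−f)) and Df = s·h/(h − (s−f)), so DoF = Df − Dn = 2·s·(s−f)·h / (h² − (s−f)²).
That is a quadratic in h: DoF·h² − 2·s·(s−f)·h − DoF·(s−f)² = 0 ⇒ h = (s−f)·(s + √(s² + DoF²)) / DoF = 38865 × (39000 + √(39000² + 4610²)) / 4610 = 38865 × (39000 + 39271.5) / 4610 ≈ 659875 mm.
Then N = f²/(c·h) = 135² / (0.023 × 659875) = 18225 / 15177 ≈ 1.20.

f/1.20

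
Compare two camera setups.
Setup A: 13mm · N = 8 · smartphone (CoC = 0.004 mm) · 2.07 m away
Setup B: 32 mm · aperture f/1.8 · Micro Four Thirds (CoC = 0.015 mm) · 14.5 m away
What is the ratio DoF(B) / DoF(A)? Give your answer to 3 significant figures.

Setup A: H = 13²/(8×0.004) + 13 ≈ 5294.2 mm; DoF = Df − Dn = 3390.6 − 1489.8 ≈ 1900.8 mm.
Setup B: H = 32²/(1.8×0.015) + 32 ≈ 37957.9 mm; DoF = Df − Dn = 23443 − 10496 ≈ 12947 mm.
Ratio = 12947 / 1900.8 ≈ 6.81.

6.81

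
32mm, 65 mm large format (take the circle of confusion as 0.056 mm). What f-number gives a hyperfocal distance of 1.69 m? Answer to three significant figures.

Rearrange H = f²/(N·c) + f for N: N = f² / ((H − f)·c).
N = 32² / ((1690 − 32) × 0.056) = 1024 / 92.85 ≈ 11.

f/11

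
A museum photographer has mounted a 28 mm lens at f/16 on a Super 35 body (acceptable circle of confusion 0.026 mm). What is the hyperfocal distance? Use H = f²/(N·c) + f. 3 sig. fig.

Hyperfocal distance H = f²/(N·c) + f = 28²/(16 × 0.026) + 28 = 784/0.416 + 28 ≈ 1912.6 mm ≈ 1.91 m.

1.91 m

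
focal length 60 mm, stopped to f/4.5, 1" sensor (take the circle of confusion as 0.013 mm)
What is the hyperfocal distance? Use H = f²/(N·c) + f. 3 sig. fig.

61.6 m

Hyperfocal distance H = f²/(N·c) + f = 60²/(4.5 × 0.013) + 60 = 3600/0.0585 + 60 ≈ 61598.5 mm ≈ 61.6 m.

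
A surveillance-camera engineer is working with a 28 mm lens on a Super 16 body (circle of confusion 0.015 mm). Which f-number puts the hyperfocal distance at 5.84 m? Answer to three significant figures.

Rearrange H = f²/(N·c) + f for N: N = f² / ((H − f)·c).
N = 28² / ((5840 − 28) × 0.015) = 784 / 87.18 ≈ 8.99.

f/8.99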